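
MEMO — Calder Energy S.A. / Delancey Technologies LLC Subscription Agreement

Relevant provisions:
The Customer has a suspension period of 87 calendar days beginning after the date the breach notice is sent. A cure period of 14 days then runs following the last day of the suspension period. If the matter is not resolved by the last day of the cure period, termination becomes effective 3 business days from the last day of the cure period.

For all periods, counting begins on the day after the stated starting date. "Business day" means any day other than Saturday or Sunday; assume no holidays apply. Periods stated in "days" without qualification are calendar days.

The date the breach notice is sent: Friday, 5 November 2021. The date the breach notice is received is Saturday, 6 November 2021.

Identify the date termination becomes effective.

Adding 87 calendar days to 5 November 2021 gives 31 January 2022, which is the last day of the suspension period.
The last day of the cure period: 14 calendar days after 31 January 2022 is 14 February 2022.
The date termination becomes effective: 3 business days after Monday, 14 February 2022, skipping weekends — Feb 15, Feb 16, Feb 17 — lands on Thursday, 17 February 2022.

17 February 2022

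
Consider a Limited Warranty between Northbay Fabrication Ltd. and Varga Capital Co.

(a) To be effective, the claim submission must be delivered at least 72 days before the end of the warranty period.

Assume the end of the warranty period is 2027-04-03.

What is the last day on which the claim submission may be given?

2027-04-03 minus 72 days is 2027-01-21.

2027-01-21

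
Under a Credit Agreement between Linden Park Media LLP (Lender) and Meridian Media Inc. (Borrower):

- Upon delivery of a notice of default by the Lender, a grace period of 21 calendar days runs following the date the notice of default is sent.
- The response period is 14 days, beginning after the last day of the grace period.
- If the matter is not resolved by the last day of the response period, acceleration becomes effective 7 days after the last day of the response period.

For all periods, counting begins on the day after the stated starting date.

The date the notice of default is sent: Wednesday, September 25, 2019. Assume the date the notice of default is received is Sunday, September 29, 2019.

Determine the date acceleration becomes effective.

Adding 21 calendar days to September 25, 2019 gives October 16, 2019, which is the last day of the grace period.
Adding 14 calendar days to October 16, 2019 gives October 30, 2019, which is the last day of the response period.
The date acceleration becomes effective: 7 calendar days after October 30, 2019 is November 6, 2019.

November 6, 2019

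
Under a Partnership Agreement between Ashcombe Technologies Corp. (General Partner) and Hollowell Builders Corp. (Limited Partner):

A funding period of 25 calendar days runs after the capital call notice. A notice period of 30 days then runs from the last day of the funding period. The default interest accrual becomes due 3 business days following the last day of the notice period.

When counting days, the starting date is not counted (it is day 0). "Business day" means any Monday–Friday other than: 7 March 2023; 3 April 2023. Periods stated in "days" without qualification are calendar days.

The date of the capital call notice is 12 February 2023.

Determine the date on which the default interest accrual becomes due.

12 April 2023

Adding 25 calendar days to 12 February 2023 gives 9 March 2023, which is the last day of the funding period.
The last day of the notice period: 30 calendar days after 9 March 2023 is 8 April 2023.
From Saturday, 8 April 2023, 3 business days (Apr 10, Apr 11, Apr 12, skipping weekends) brings us to Wednesday, 12 April 2023, which is the date on which the default interest accrual becomes due.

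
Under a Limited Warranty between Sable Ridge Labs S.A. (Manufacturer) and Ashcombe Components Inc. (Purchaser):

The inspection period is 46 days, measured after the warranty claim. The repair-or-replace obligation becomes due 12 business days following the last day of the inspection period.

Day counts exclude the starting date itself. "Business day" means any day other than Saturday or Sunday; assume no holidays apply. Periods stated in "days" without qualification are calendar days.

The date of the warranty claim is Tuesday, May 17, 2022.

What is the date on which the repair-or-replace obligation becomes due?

Adding 46 calendar days to May 17, 2022 gives July 2, 2022, which is the last day of the inspection period.
The date on which the repair-or-replace obligation becomes due: counting 12 business days from Saturday, July 2, 2022 (Jul 4, Jul 5, Jul 6, Jul 7, …, Jul 15, Jul 18, Jul 19, skipping weekends) reaches Tuesday, July 19, 2022.

July 19, 2022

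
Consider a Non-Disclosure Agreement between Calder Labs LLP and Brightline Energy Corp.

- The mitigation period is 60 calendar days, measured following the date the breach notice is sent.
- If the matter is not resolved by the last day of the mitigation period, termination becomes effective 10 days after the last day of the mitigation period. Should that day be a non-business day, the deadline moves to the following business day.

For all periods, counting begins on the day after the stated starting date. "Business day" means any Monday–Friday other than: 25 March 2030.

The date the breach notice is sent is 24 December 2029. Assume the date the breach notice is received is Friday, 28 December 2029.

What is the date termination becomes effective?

4 March 2030

The last day of the mitigation period: 24 December 2029 + 60 days = 22 February 2030.
The date termination becomes effective: 10 calendar days after 22 February 2030 is 4 March 2030. 4 March 2030 is a Monday and is not a listed holiday, so no roll-forward applies.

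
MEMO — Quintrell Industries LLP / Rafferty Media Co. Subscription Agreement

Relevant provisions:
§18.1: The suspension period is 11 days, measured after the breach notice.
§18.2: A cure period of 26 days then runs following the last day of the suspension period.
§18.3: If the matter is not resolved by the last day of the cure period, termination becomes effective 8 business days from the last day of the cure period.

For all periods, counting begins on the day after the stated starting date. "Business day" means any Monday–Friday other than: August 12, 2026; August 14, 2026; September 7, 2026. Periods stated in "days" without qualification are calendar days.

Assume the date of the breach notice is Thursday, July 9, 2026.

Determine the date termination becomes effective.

The last day of the suspension period: 11 calendar days after July 9, 2026 is July 20, 2026.
Adding 26 calendar days to July 20, 2026 gives August 15, 2026, which is the last day of the cure period.
The date termination becomes effective: counting 8 business days from Saturday, August 15, 2026 (Aug 17, Aug 18, Aug 19, Aug 20, Aug 21, Aug 24, Aug 25, Aug 26, skipping weekends) reaches Wednesday, August 26, 2026.

August 26, 2026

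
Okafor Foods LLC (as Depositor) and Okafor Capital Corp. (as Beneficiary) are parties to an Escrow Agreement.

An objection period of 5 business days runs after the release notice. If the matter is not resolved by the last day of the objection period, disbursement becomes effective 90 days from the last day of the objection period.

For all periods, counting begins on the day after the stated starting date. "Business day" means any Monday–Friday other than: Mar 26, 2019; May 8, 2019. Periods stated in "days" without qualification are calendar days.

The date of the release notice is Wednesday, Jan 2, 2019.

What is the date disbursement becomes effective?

The last day of the objection period: 5 business days after Wednesday, Jan 2, 2019, skipping weekends — Jan 3, Jan 4, Jan 7, Jan 8, Jan 9 — lands on Wednesday, Jan 9, 2019.
The date disbursement becomes effective: 90 calendar days after Jan 9, 2019 is Apr 9, 2019.

Apr 9, 2019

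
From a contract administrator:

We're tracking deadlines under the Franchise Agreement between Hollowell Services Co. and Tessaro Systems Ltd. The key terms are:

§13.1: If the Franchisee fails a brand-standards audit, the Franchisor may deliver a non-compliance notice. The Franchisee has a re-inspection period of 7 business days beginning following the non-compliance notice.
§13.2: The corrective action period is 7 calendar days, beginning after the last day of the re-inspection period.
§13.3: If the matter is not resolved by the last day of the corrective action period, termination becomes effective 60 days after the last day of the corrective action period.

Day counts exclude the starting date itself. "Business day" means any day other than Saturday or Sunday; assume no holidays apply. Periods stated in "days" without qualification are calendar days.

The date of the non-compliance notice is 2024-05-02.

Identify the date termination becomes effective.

2024-07-19

The last day of the re-inspection period: counting 7 business days from Thursday, 2024-05-02 (May 3, May 6, May 7, May 8, May 9, May 10, May 13, skipping weekends) reaches Monday, 2024-05-13.
The last day of the corrective action period: 2024-05-13 + 7 days = 2024-05-20.
The date termination becomes effective: 60 calendar days after 2024-05-20 is 2024-07-19.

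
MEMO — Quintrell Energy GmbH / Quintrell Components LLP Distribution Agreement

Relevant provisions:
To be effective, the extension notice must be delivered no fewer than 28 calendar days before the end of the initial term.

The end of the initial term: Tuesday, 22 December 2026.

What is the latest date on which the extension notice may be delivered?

24 November 2026

22 December 2026 minus 28 days is 24 November 2026.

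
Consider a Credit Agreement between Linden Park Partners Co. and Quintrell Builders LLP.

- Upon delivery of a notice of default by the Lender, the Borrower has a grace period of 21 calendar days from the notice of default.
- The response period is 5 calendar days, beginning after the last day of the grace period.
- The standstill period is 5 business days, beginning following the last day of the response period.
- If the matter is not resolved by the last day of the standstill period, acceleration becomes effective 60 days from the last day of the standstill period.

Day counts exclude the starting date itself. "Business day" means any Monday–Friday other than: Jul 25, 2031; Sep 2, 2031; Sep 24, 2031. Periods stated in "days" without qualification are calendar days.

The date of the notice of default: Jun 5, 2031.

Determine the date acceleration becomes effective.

Sep 6, 2031

Adding 21 calendar days to Jun 5, 2031 gives Jun 26, 2031, which is the last day of the grace period.
Adding 5 calendar days to Jun 26, 2031 gives Jul 1, 2031, which is the last day of the response period.
The last day of the standstill period: counting 5 business days from Tuesday, Jul 1, 2031 (Jul 2, Jul 3, Jul 4, Jul 7, Jul 8, skipping weekends) reaches Tuesday, Jul 8, 2031.
The date acceleration becomes effective: Jul 8, 2031 + 60 days = Sep 6, 2031.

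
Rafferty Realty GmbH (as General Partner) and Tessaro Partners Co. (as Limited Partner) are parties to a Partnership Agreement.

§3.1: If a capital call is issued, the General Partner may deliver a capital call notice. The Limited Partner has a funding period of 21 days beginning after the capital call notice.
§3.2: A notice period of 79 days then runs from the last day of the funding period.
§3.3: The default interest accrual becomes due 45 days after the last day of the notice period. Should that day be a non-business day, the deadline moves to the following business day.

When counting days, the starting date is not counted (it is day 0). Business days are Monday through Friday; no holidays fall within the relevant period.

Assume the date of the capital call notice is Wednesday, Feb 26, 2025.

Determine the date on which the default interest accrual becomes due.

The last day of the funding period: Feb 26, 2025 + 21 days = Mar 19, 2025.
The last day of the notice period: Mar 19, 2025 + 79 days = Jun 6, 2025.
The date on which the default interest accrual becomes due: Jun 6, 2025 + 45 days = Jul 21, 2025. Jul 21, 2025 is a Monday, so no roll-forward applies.

Jul 21, 2025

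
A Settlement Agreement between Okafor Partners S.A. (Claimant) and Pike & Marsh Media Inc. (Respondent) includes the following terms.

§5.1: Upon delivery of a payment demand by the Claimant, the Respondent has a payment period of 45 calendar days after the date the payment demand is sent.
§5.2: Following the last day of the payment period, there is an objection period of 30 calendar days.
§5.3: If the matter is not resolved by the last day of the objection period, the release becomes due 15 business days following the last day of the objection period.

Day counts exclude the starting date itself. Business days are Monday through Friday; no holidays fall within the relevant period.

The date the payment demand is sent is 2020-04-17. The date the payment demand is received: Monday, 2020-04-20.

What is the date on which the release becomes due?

The last day of the payment period: 45 calendar days after 2020-04-17 is 2020-06-01.
The last day of the objection period: 2020-06-01 + 30 days = 2020-07-01.
The date on which the release becomes due: counting 15 business days from Wednesday, 2020-07-01 (Jul 2, Jul 3, Jul 6, Jul 7, …, Jul 20, Jul 21, Jul 22, skipping weekends) reaches Wednesday, 2020-07-22.

2020-07-22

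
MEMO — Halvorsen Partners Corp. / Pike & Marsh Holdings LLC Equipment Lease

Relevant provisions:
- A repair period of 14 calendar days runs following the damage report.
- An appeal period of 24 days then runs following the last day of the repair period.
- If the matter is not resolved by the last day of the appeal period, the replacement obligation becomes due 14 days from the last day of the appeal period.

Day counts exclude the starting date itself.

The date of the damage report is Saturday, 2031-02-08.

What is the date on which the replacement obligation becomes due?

2031-04-01

The last day of the repair period: 14 calendar days after 2031-02-08 is 2031-02-22.
The last day of the appeal period: 2031-02-22 + 24 days = 2031-03-18.
The date on which the replacement obligation becomes due: 2031-03-18 + 14 days = 2031-04-01.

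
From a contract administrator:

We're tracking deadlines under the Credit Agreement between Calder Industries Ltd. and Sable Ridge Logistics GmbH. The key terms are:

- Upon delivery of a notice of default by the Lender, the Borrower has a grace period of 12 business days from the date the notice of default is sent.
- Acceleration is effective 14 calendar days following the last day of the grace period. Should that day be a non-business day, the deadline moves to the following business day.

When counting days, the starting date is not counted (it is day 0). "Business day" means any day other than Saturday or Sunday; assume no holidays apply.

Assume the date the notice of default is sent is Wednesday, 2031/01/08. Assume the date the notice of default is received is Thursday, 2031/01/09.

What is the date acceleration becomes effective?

2031/02/07

The last day of the grace period: counting 12 business days from Wednesday, 2031/01/08 (Jan 9, Jan 10, Jan 13, Jan 14, …, Jan 22, Jan 23, Jan 24, skipping weekends) reaches Friday, 2031/01/24.
Adding 14 calendar days to 2031/01/24 gives 2031/02/07, which is the date acceleration becomes effective. 2031/02/07 is a Friday, so no roll-forward applies.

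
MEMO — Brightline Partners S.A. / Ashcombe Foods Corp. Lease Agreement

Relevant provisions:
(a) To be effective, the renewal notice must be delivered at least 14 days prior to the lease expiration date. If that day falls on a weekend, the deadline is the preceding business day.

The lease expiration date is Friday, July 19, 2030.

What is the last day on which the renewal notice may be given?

July 5, 2030

Counting back 14 calendar days from July 19, 2030 gives July 5, 2030. That is a Friday, so no adjustment is needed.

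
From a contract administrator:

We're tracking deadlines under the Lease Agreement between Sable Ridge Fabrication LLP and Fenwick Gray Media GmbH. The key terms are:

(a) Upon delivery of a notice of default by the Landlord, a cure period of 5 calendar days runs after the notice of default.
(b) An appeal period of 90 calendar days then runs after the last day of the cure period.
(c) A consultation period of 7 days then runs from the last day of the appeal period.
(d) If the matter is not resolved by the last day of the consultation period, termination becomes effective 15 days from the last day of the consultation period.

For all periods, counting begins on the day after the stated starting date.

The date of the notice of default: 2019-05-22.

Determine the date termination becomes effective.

The last day of the cure period: 2019-05-22 + 5 days = 2019-05-27.
Adding 90 calendar days to 2019-05-27 gives 2019-08-25, which is the last day of the appeal period.
The last day of the consultation period: 2019-08-25 + 7 days = 2019-09-01.
Adding 15 calendar days to 2019-09-01 gives 2019-09-16, which is the date termination becomes effective.

2019-09-16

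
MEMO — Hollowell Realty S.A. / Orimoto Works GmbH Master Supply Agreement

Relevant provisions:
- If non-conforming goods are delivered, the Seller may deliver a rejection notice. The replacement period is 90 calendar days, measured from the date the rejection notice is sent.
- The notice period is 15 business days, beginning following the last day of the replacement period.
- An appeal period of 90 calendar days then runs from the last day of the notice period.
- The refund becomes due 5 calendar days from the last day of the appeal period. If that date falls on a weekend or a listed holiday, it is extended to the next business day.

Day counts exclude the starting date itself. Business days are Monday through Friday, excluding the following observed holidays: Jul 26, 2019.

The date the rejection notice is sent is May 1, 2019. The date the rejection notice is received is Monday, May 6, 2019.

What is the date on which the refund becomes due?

Nov 25, 2019

The last day of the replacement period: May 1, 2019 + 90 days = Jul 30, 2019.
The last day of the notice period: 15 business days after Tuesday, Jul 30, 2019, skipping weekends — Jul 31, Aug 1, Aug 2, Aug 5, …, Aug 16, Aug 19, Aug 20 — lands on Tuesday, Aug 20, 2019.
The last day of the appeal period: 90 calendar days after Aug 20, 2019 is Nov 18, 2019.
Adding 5 calendar days to Nov 18, 2019 gives Nov 23, 2019, which is the date on which the refund becomes due. That falls on a Saturday, so it rolls to the next business day, Monday, Nov 25, 2019.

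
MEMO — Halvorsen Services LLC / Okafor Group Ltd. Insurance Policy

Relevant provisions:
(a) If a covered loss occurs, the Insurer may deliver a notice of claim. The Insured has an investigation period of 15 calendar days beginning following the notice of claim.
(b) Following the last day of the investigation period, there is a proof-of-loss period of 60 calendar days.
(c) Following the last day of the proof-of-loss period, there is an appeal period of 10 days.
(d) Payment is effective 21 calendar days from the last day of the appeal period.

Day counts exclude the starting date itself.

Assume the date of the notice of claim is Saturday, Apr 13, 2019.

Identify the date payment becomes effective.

Jul 28, 2019

Adding 15 calendar days to Apr 13, 2019 gives Apr 28, 2019, which is the last day of the investigation period.
Adding 60 calendar days to Apr 28, 2019 gives Jun 27, 2019, which is the last day of the proof-of-loss period.
Adding 10 calendar days to Jun 27, 2019 gives Jul 7, 2019, which is the last day of the appeal period.
Adding 21 calendar days to Jul 7, 2019 gives Jul 28, 2019, which is the date payment becomes effective.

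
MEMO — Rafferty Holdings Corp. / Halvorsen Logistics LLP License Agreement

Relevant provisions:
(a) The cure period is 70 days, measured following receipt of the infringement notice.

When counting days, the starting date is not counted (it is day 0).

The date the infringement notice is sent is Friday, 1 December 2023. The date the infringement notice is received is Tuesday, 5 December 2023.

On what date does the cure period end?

13 February 2024

Adding 70 calendar days to 5 December 2023 gives 13 February 2024, which is the last day of the cure period.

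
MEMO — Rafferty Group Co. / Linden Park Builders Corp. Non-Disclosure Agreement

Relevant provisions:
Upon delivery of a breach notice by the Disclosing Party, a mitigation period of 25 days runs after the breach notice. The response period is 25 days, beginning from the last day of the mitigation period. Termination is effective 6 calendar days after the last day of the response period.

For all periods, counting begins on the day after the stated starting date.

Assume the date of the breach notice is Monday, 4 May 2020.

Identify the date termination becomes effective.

The last day of the mitigation period: 4 May 2020 + 25 days = 29 May 2020.
Adding 25 calendar days to 29 May 2020 gives 23 June 2020, which is the last day of the response period.
The date termination becomes effective: 23 June 2020 + 6 days = 29 June 2020.

29 June 2020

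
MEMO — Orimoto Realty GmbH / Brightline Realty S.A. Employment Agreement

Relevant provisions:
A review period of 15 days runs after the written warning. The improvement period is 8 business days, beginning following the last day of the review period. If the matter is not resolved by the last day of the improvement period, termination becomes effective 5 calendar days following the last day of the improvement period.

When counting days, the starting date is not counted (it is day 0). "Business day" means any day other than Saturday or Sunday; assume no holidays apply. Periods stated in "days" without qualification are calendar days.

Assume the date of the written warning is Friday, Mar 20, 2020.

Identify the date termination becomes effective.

The last day of the review period: Mar 20, 2020 + 15 days = Apr 4, 2020.
The last day of the improvement period: counting 8 business days from Saturday, Apr 4, 2020 (Apr 6, Apr 7, Apr 8, Apr 9, Apr 10, Apr 13, Apr 14, Apr 15, skipping weekends) reaches Wednesday, Apr 15, 2020.
The date termination becomes effective: Apr 15, 2020 + 5 days = Apr 20, 2020.

Apr 20, 2020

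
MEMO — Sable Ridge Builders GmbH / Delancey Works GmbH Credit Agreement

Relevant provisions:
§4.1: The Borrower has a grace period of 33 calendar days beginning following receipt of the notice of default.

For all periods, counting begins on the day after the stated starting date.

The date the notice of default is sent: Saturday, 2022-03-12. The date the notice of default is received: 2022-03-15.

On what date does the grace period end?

Adding 33 calendar days to 2022-03-15 gives 2022-04-17, which is the last day of the grace period.

2022-04-17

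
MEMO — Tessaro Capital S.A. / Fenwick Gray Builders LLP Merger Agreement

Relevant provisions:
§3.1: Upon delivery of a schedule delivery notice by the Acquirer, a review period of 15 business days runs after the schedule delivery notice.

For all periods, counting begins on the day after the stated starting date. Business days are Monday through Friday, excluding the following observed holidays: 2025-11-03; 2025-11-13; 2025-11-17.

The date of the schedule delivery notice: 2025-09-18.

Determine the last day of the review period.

2025-10-09

The last day of the review period: counting 15 business days from Thursday, 2025-09-18 (Sep 19, Sep 22, Sep 23, Sep 24, …, Oct 7, Oct 8, Oct 9, skipping weekends) reaches Thursday, 2025-10-09.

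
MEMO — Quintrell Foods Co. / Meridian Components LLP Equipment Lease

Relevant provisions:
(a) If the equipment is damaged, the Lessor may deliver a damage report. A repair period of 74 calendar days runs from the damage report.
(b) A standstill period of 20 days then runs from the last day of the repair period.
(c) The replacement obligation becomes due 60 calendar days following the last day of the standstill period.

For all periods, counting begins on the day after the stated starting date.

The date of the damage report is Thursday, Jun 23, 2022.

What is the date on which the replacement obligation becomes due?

Adding 74 calendar days to Jun 23, 2022 gives Sep 5, 2022, which is the last day of the repair period.
The last day of the standstill period: Sep 5, 2022 + 20 days = Sep 25, 2022.
The date on which the replacement obligation becomes due: 60 calendar days after Sep 25, 2022 is Nov 24, 2022.

Nov 24, 2022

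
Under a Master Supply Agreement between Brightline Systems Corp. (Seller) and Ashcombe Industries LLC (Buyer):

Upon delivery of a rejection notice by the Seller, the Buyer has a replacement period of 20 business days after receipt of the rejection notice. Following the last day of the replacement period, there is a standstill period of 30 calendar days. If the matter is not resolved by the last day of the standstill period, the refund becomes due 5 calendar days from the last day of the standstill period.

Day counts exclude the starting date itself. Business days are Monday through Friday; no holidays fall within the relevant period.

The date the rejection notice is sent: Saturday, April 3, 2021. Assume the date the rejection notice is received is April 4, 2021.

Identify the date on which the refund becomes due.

From Sunday, April 4, 2021, 20 business days (Apr 5, Apr 6, Apr 7, Apr 8, …, Apr 28, Apr 29, Apr 30, skipping weekends) brings us to Friday, April 30, 2021, which is the last day of the replacement period.
The last day of the standstill period: April 30, 2021 + 30 days = May 30, 2021.
The date on which the refund becomes due: May 30, 2021 + 5 days = June 4, 2021.

June 4, 2021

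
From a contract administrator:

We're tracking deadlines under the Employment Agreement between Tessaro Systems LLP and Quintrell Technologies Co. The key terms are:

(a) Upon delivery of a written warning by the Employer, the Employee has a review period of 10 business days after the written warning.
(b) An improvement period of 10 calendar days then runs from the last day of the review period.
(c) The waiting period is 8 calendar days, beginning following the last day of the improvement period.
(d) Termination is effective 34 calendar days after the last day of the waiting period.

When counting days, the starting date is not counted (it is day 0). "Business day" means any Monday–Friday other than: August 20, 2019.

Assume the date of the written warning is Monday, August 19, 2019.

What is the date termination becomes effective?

From Monday, August 19, 2019, 10 business days (Aug 21, Aug 22, Aug 23, Aug 26, Aug 27, Aug 28, Aug 29, Aug 30, Sep 2, Sep 3, skipping weekends and the listed holiday on Aug 20) brings us to Tuesday, September 3, 2019, which is the last day of the review period.
The last day of the improvement period: 10 calendar days after September 3, 2019 is September 13, 2019.
Adding 8 calendar days to September 13, 2019 gives September 21, 2019, which is the last day of the waiting period.
Adding 34 calendar days to September 21, 2019 gives October 25, 2019, which is the date termination becomes effective.

October 25, 2019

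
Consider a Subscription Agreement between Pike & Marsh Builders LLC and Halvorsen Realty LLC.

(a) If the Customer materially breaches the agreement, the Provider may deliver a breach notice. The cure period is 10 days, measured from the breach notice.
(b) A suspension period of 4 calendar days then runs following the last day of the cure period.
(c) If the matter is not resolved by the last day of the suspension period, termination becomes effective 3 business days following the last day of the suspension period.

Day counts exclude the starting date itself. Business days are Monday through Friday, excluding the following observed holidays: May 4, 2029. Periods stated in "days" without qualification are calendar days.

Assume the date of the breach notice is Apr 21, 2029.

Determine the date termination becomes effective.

The last day of the cure period: Apr 21, 2029 + 10 days = May 1, 2029.
The last day of the suspension period: 4 calendar days after May 1, 2029 is May 5, 2029.
The date termination becomes effective: 3 business days after Saturday, May 5, 2029, skipping weekends — May 7, May 8, May 9 — lands on Wednesday, May 9, 2029.

May 9, 2029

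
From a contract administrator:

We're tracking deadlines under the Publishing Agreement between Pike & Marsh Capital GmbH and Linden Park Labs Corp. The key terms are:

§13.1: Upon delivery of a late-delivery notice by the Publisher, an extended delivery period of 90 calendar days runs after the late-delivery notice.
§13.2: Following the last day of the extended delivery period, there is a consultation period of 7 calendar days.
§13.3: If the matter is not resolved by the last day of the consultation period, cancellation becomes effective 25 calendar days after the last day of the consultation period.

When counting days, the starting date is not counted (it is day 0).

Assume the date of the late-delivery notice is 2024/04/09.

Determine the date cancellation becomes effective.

The last day of the extended delivery period: 90 calendar days after 2024/04/09 is 2024/07/08.
Adding 7 calendar days to 2024/07/08 gives 2024/07/15, which is the last day of the consultation period.
The date cancellation becomes effective: 25 calendar days after 2024/07/15 is 2024/08/09.

2024/08/09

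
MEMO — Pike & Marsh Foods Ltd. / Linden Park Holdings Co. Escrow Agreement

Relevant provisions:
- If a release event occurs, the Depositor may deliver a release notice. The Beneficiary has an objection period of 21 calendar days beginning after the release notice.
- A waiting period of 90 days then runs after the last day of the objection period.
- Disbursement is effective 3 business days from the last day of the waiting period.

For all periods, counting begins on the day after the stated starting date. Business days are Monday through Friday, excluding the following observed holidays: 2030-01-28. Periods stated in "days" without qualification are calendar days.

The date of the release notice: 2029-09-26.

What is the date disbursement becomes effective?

2030-01-18

The last day of the objection period: 2029-09-26 + 21 days = 2029-10-17.
The last day of the waiting period: 90 calendar days after 2029-10-17 is 2030-01-15.
The date disbursement becomes effective: 3 business days after Tuesday, 2030-01-15, skipping weekends — Jan 16, Jan 17, Jan 18 — lands on Friday, 2030-01-18.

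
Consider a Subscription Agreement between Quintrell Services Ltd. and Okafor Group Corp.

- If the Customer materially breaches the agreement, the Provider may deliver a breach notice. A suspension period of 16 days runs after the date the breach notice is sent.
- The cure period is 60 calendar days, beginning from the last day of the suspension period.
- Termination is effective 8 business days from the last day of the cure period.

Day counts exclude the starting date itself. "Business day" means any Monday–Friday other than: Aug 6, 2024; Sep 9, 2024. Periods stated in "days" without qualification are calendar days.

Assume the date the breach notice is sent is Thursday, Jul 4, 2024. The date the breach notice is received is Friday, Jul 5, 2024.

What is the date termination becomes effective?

The last day of the suspension period: Jul 4, 2024 + 16 days = Jul 20, 2024.
The last day of the cure period: Jul 20, 2024 + 60 days = Sep 18, 2024.
The date termination becomes effective: 8 business days after Wednesday, Sep 18, 2024, skipping weekends — Sep 19, Sep 20, Sep 23, Sep 24, Sep 25, Sep 26, Sep 27, Sep 30 — lands on Monday, Sep 30, 2024.

Sep 30, 2024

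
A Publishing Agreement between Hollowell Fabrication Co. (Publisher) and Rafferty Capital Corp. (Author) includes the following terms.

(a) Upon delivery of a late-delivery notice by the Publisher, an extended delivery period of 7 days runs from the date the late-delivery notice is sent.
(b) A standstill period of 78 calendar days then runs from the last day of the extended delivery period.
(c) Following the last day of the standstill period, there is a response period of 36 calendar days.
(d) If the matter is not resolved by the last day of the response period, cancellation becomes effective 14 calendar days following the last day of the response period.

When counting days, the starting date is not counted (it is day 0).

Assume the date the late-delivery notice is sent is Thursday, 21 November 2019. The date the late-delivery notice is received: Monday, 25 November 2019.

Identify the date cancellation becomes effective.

4 April 2020

The last day of the extended delivery period: 7 calendar days after 21 November 2019 is 28 November 2019.
The last day of the standstill period: 28 November 2019 + 78 days = 14 February 2020.
The last day of the response period: 36 calendar days after 14 February 2020 is 21 March 2020.
The date cancellation becomes effective: 21 March 2020 + 14 days = 4 April 2020.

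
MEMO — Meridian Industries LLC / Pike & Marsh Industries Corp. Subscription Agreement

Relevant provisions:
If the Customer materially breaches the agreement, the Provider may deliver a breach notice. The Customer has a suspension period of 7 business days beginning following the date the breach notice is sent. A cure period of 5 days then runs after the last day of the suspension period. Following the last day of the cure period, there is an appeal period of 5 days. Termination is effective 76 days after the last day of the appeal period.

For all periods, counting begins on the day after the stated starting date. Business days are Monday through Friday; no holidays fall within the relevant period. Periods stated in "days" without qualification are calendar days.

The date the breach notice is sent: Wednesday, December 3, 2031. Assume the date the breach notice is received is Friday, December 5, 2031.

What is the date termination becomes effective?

March 7, 2032

From Wednesday, December 3, 2031, 7 business days (Dec 4, Dec 5, Dec 8, Dec 9, Dec 10, Dec 11, Dec 12, skipping weekends) brings us to Friday, December 12, 2031, which is the last day of the suspension period.
Adding 5 calendar days to December 12, 2031 gives December 17, 2031, which is the last day of the cure period.
The last day of the appeal period: December 17, 2031 + 5 days = December 22, 2031.
The date termination becomes effective: December 22, 2031 + 76 days = March 7, 2032.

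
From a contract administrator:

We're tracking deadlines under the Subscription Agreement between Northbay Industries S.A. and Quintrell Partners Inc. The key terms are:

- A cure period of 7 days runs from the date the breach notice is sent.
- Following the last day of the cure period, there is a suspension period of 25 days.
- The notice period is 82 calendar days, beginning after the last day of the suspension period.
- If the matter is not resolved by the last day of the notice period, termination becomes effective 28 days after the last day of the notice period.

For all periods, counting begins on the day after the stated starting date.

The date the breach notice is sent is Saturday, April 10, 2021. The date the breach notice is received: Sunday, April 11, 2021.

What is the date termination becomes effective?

August 30, 2021

The last day of the cure period: April 10, 2021 + 7 days = April 17, 2021.
The last day of the suspension period: April 17, 2021 + 25 days = May 12, 2021.
The last day of the notice period: May 12, 2021 + 82 days = August 2, 2021.
The date termination becomes effective: August 2, 2021 + 28 days = August 30, 2021.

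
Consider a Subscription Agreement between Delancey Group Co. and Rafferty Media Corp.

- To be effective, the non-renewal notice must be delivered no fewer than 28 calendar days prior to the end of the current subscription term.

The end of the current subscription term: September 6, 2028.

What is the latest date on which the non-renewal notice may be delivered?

Counting back 28 calendar days from September 6, 2028 gives August 9, 2028.

August 9, 2028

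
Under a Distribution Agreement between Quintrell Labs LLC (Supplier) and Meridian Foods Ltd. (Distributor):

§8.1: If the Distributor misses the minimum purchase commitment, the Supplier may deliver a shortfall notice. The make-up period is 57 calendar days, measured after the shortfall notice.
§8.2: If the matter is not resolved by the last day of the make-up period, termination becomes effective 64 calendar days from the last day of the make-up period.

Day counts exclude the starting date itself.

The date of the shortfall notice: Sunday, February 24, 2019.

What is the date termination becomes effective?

June 25, 2019

The last day of the make-up period: 57 calendar days after February 24, 2019 is April 22, 2019.
The date termination becomes effective: 64 calendar days after April 22, 2019 is June 25, 2019.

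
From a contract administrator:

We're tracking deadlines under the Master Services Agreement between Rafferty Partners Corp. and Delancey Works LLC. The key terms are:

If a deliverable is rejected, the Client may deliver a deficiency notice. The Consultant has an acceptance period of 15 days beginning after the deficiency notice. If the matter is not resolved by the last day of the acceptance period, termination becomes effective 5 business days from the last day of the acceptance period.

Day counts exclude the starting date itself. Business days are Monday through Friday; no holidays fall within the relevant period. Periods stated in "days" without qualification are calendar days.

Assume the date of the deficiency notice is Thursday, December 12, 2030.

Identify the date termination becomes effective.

The last day of the acceptance period: December 12, 2030 + 15 days = December 27, 2030.
From Friday, December 27, 2030, 5 business days (Dec 30, Dec 31, Jan 1, Jan 2, Jan 3, skipping weekends) brings us to Friday, January 3, 2031, which is the date termination becomes effective.

January 3, 2031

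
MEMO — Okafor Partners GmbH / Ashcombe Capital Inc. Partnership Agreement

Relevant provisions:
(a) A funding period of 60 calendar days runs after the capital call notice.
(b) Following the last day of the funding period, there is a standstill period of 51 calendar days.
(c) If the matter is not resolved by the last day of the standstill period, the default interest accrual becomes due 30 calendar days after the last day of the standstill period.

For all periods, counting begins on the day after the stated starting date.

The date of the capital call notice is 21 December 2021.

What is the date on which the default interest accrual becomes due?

11 May 2022

The last day of the funding period: 21 December 2021 + 60 days = 19 February 2022.
The last day of the standstill period: 19 February 2022 + 51 days = 11 April 2022.
Adding 30 calendar days to 11 April 2022 gives 11 May 2022, which is the date on which the default interest accrual becomes due.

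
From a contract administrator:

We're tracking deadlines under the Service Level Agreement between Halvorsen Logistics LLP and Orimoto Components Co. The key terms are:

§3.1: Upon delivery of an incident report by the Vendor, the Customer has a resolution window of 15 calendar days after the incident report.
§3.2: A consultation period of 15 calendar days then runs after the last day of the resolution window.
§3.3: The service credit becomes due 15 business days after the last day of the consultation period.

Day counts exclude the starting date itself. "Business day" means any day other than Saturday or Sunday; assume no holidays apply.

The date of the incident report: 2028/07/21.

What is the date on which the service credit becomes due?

2028/09/08

Adding 15 calendar days to 2028/07/21 gives 2028/08/05, which is the last day of the resolution window.
The last day of the consultation period: 15 calendar days after 2028/08/05 is 2028/08/20.
From Sunday, 2028/08/20, 15 business days (Aug 21, Aug 22, Aug 23, Aug 24, …, Sep 6, Sep 7, Sep 8, skipping weekends) brings us to Friday, 2028/09/08, which is the date on which the service credit becomes due.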